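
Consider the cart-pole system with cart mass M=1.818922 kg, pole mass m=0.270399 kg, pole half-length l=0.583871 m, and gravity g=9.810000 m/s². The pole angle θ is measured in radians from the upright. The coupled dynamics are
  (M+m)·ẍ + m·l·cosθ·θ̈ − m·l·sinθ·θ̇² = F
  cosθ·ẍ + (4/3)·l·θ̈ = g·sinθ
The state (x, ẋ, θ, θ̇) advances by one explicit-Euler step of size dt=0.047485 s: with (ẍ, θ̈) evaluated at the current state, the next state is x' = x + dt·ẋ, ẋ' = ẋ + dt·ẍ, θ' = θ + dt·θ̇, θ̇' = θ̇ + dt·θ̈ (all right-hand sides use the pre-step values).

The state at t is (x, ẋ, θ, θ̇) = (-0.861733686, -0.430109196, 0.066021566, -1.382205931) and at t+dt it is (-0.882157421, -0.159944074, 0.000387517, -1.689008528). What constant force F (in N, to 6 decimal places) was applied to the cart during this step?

F = 10.849423 N

ẍ = (ẋ'−ẋ)/dt = (-0.159944074−-0.430109196)/0.047485 = 5.689483
θ̈ = (θ̇'−θ̇)/dt = (-1.689008528−-1.382205931)/0.047485 = -6.461042
sinθ=0.065974, cosθ=0.997821
F = (M+m)·ẍ + m·l·cosθ·θ̈ − m·l·sinθ·θ̇² = 11.887157 + -1.017835 − 0.019899 = 10.849423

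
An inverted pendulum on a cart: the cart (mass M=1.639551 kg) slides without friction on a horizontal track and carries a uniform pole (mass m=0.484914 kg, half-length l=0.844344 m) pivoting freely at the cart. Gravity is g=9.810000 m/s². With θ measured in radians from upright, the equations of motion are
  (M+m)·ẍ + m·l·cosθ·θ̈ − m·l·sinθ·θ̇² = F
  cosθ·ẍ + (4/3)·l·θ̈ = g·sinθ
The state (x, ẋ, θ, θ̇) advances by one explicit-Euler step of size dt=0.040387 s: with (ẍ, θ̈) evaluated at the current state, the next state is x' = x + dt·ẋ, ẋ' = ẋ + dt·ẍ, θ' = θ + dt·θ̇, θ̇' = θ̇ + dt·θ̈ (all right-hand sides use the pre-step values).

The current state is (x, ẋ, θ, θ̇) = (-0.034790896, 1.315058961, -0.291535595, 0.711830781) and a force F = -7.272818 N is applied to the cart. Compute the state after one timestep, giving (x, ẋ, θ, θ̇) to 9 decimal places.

(0.018320390, 1.171846691, -0.262786885, 0.732521204)

sinθ=-0.287423362, cosθ=0.957803639
temp = (F + m·l·θ̇²·sinθ)/(M+m) = (-7.272818 + -0.059629304)/2.124465 = -3.451432386
θ̈ = (g·sinθ − cosθ·temp)/(l·(4/3 − m·cos²θ/(M+m))) = 0.512304021
ẍ = temp − m·l·θ̈·cosθ/(M+m) = -3.545999212
Euler: x'=-0.034790896+0.040387·1.315058961=0.018320390, ẋ'=1.315058961+0.040387·-3.545999212=1.171846691
       θ'=-0.291535595+0.040387·0.711830781=-0.262786885, θ̇'=0.711830781+0.040387·0.512304021=0.732521204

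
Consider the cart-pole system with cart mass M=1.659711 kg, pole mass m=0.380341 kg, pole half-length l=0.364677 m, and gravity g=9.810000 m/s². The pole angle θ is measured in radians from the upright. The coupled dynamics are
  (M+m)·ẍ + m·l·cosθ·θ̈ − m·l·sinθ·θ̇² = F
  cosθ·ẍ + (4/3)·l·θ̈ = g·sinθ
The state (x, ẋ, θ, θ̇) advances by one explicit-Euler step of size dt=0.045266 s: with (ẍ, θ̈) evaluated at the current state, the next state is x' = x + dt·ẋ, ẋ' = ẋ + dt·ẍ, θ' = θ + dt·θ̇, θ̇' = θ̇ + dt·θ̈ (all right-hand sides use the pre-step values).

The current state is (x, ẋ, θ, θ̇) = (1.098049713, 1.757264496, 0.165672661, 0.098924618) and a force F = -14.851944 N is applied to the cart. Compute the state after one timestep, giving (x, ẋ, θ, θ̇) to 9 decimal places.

(1.177594048, 1.364152149, 0.170150583, 1.046946038)

sinθ=0.164915819, cosθ=0.986307646
temp = (F + m·l·θ̇²·sinθ)/(M+m) = (-14.851944 + 0.000223848)/2.040052 = -7.280069406
θ̈ = (g·sinθ − cosθ·temp)/(l·(4/3 − m·cos²θ/(M+m))) = 20.943344233
ẍ = temp − m·l·θ̈·cosθ/(M+m) = -8.684494921
Euler: x'=1.098049713+0.045266·1.757264496=1.177594048, ẋ'=1.757264496+0.045266·-8.684494921=1.364152149
       θ'=0.165672661+0.045266·0.098924618=0.170150583, θ̇'=0.098924618+0.045266·20.943344233=1.046946038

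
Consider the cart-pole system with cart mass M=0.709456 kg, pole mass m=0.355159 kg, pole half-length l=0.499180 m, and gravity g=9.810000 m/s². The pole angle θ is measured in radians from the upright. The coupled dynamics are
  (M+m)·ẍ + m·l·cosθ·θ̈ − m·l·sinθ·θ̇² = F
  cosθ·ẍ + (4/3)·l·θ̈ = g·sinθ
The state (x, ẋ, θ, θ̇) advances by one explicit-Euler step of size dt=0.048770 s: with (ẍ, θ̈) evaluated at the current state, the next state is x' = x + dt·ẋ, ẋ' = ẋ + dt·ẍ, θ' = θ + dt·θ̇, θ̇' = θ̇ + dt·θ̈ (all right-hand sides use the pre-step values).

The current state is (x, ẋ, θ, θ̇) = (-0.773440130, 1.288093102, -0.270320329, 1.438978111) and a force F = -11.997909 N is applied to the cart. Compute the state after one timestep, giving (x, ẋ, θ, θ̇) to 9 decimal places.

(-0.710619829, 0.606380506, -0.200141367, 2.234075281)

sinθ=-0.267040147, cosθ=0.963685405
temp = (F + m·l·θ̇²·sinθ)/(M+m) = (-11.997909 + -0.098031339)/1.064615 = -11.361797776
θ̈ = (g·sinθ − cosθ·temp)/(l·(4/3 − m·cos²θ/(M+m))) = 16.302997137
ẍ = temp − m·l·θ̈·cosθ/(M+m) = -13.978113518
Euler: x'=-0.773440130+0.048770·1.288093102=-0.710619829, ẋ'=1.288093102+0.048770·-13.978113518=0.606380506
       θ'=-0.270320329+0.048770·1.438978111=-0.200141367, θ̇'=1.438978111+0.048770·16.302997137=2.234075281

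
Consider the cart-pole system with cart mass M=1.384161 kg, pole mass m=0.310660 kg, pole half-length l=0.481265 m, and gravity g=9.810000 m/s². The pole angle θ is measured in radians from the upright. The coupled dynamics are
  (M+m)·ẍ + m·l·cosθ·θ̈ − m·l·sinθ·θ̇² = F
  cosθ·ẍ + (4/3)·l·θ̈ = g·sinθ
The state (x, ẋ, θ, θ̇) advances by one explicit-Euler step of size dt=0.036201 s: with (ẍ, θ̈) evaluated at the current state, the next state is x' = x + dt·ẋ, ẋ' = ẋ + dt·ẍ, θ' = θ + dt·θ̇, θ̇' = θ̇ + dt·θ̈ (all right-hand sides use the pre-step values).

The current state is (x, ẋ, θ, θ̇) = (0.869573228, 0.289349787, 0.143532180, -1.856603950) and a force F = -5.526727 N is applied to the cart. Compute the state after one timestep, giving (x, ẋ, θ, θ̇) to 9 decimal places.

(0.880047980, 0.146761912, 0.076321260, -1.557517733)

sinθ=0.143039858, cosθ=0.989716929
temp = (F + m·l·θ̇²·sinθ)/(M+m) = (-5.526727 + 0.073716588)/1.694821 = -3.217455066
θ̈ = (g·sinθ − cosθ·temp)/(l·(4/3 − m·cos²θ/(M+m))) = 8.261821952
ẍ = temp − m·l·θ̈·cosθ/(M+m) = -3.938782766
Euler: x'=0.869573228+0.036201·0.289349787=0.880047980, ẋ'=0.289349787+0.036201·-3.938782766=0.146761912
       θ'=0.143532180+0.036201·-1.856603950=0.076321260, θ̇'=-1.856603950+0.036201·8.261821952=-1.557517733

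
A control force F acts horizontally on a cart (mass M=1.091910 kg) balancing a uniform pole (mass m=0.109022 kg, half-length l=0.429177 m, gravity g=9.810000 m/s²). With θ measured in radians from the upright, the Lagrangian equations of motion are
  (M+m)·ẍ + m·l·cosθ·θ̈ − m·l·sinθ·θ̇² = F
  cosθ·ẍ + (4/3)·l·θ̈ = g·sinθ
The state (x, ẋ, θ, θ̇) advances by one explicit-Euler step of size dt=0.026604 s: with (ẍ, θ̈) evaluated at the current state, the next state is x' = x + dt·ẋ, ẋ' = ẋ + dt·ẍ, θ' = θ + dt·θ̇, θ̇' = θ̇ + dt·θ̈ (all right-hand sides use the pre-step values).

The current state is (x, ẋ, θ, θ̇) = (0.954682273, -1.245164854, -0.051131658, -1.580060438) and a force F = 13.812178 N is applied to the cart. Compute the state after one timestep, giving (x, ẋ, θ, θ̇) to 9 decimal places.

sinθ=-0.051109381, cosθ=0.998693062
temp = (F + m·l·θ̇²·sinθ)/(M+m) = (13.812178 + -0.005970334)/1.200932 = 11.496244306
θ̈ = (g·sinθ − cosθ·temp)/(l·(4/3 − m·cos²θ/(M+m))) = -22.465557605
ẍ = temp − m·l·θ̈·cosθ/(M+m) = 12.370385128
Euler: x'=0.954682273+0.026604·-1.245164854=0.921555907, ẋ'=-1.245164854+0.026604·12.370385128=-0.916063128
       θ'=-0.051131658+0.026604·-1.580060438=-0.093167586, θ̇'=-1.580060438+0.026604·-22.465557605=-2.177734133

(0.921555907, -0.916063128, -0.093167586, -2.177734133)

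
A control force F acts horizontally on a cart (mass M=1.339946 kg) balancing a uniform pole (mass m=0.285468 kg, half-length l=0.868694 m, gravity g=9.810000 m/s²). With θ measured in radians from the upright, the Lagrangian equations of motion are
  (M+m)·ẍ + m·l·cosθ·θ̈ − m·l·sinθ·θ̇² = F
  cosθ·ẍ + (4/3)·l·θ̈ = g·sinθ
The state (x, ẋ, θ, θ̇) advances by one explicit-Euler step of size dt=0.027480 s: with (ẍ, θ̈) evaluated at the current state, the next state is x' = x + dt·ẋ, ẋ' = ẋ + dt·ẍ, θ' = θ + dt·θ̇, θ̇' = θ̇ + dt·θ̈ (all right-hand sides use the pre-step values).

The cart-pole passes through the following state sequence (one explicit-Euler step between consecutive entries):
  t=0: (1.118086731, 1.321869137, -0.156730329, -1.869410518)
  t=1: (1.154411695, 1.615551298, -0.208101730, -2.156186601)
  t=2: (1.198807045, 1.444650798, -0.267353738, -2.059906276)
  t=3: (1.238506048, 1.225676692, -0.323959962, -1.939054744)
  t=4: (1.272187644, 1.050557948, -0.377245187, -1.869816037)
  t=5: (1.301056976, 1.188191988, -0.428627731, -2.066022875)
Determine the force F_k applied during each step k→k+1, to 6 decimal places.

step 0→1:
  ẍ = (ẋ'−ẋ)/dt = (1.615551298−1.321869137)/0.027480 = 10.687124
  θ̈ = (θ̇'−θ̇)/dt = (-2.156186601−-1.869410518)/0.027480 = -10.435811
  sinθ=-0.156089, cosθ=0.987743
  F = (M+m)·ẍ + m·l·cosθ·θ̈ − m·l·sinθ·θ̇² = 17.371001 + -2.556197 − -0.135272 = 14.950075
step 1→2:
  ẍ = (ẋ'−ẋ)/dt = (1.444650798−1.615551298)/0.027480 = -6.219087
  θ̈ = (θ̇'−θ̇)/dt = (-2.059906276−-2.156186601)/0.027480 = 3.503651
  sinθ=-0.206603, cosθ=0.978425
  F = (M+m)·ẍ + m·l·cosθ·θ̈ − m·l·sinθ·θ̇² = -10.108590 + 0.850105 − -0.238195 = -9.020290
step 2→3:
  ẍ = (ẋ'−ẋ)/dt = (1.225676692−1.444650798)/0.027480 = -7.968490
  θ̈ = (θ̇'−θ̇)/dt = (-1.939054744−-2.059906276)/0.027480 = 4.397800
  sinθ=-0.264180, cosθ=0.964473
  F = (M+m)·ẍ + m·l·cosθ·θ̈ − m·l·sinθ·θ̇² = -12.952095 + 1.051841 − -0.277984 = -11.622271
step 3→4:
  ẍ = (ẋ'−ẋ)/dt = (1.050557948−1.225676692)/0.027480 = -6.372589
  θ̈ = (θ̇'−θ̇)/dt = (-1.869816037−-1.939054744)/0.027480 = 2.519604
  sinθ=-0.318323, cosθ=0.947982
  F = (M+m)·ẍ + m·l·cosθ·θ̈ − m·l·sinθ·θ̇² = -10.358095 + 0.592320 − -0.296806 = -9.468969
step 4→5:
  ẍ = (ẋ'−ẋ)/dt = (1.188191988−1.050557948)/0.027480 = 5.008517
  θ̈ = (θ̇'−θ̇)/dt = (-2.066022875−-1.869816037)/0.027480 = -7.139987
  sinθ=-0.368361, cosθ=0.929683
  F = (M+m)·ẍ + m·l·cosθ·θ̈ − m·l·sinθ·θ̇² = 8.140913 + -1.646101 − -0.319371 = 6.814183

F_0 = 14.950075 N
F_1 = -9.020290 N
F_2 = -11.622271 N
F_3 = -9.468969 N
F_4 = 6.814183 N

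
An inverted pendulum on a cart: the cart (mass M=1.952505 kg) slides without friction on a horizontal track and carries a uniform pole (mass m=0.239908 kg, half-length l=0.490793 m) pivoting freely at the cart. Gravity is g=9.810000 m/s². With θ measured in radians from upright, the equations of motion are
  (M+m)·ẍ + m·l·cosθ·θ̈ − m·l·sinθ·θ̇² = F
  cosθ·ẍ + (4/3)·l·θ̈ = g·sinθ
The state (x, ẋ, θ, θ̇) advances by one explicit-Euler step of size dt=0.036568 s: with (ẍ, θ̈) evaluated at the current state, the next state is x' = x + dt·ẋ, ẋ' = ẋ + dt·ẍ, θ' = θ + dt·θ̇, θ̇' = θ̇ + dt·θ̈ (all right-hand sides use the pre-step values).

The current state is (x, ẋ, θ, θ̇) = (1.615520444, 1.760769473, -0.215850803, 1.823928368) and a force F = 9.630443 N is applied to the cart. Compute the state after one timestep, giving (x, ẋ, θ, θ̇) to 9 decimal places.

(1.679908262, 1.940210024, -0.149153390, 1.438670321)

sinθ=-0.214178565, cosθ=0.976794524
temp = (F + m·l·θ̇²·sinθ)/(M+m) = (9.630443 + -0.083894724)/2.192413 = 4.354356718
θ̈ = (g·sinθ − cosθ·temp)/(l·(4/3 − m·cos²θ/(M+m))) = -10.535387411
ẍ = temp − m·l·θ̈·cosθ/(M+m) = 4.907037608
Euler: x'=1.615520444+0.036568·1.760769473=1.679908262, ẋ'=1.760769473+0.036568·4.907037608=1.940210024
       θ'=-0.215850803+0.036568·1.823928368=-0.149153390, θ̇'=1.823928368+0.036568·-10.535387411=1.438670321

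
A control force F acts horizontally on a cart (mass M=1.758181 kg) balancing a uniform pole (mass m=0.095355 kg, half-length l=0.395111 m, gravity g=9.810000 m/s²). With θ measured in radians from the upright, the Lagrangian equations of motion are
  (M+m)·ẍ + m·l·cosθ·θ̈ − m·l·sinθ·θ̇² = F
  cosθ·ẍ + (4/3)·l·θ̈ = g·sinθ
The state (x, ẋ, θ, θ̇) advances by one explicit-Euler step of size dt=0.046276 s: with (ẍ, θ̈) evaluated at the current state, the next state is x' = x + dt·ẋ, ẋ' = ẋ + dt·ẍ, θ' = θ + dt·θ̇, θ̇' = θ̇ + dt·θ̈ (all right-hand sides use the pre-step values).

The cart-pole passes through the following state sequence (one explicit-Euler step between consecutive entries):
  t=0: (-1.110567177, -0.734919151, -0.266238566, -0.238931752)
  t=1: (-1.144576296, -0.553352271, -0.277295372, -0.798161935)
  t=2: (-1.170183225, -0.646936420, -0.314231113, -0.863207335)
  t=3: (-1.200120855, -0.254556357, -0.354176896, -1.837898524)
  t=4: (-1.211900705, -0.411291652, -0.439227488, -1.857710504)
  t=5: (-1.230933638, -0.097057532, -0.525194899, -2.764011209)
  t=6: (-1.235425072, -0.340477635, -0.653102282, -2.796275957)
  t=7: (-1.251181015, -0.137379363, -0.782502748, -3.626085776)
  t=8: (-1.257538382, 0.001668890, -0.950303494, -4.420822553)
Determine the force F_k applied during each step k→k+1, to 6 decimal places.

F_0 = 6.833776 N
F_1 = -3.792777 N
F_2 = 14.970351 N
F_3 = -6.248857 N
F_4 = 11.973774 N
F_5 = -9.628347 N
F_6 = 7.777338 N
F_7 = 5.459853 N

step 0→1:
  ẍ = (ẋ'−ẋ)/dt = (-0.553352271−-0.734919151)/0.046276 = 3.923565
  θ̈ = (θ̇'−θ̇)/dt = (-0.798161935−-0.238931752)/0.046276 = -12.084670
  sinθ=-0.263104, cosθ=0.964767
  F = (M+m)·ẍ + m·l·cosθ·θ̈ − m·l·sinθ·θ̇² = 7.272468 + -0.439258 − -0.000566 = 6.833776
step 1→2:
  ẍ = (ẋ'−ẋ)/dt = (-0.646936420−-0.553352271)/0.046276 = -2.022304
  θ̈ = (θ̇'−θ̇)/dt = (-0.863207335−-0.798161935)/0.046276 = -1.405597
  sinθ=-0.273755, cosθ=0.961799
  F = (M+m)·ẍ + m·l·cosθ·θ̈ − m·l·sinθ·θ̇² = -3.748414 + -0.050934 − -0.006571 = -3.792777
step 2→3:
  ẍ = (ẋ'−ẋ)/dt = (-0.254556357−-0.646936420)/0.046276 = 8.479127
  θ̈ = (θ̇'−θ̇)/dt = (-1.837898524−-0.863207335)/0.046276 = -21.062564
  sinθ=-0.309085, cosθ=0.951034
  F = (M+m)·ẍ + m·l·cosθ·θ̈ − m·l·sinθ·θ̇² = 15.716366 + -0.754692 − -0.008677 = 14.970351
step 3→4:
  ẍ = (ẋ'−ẋ)/dt = (-0.411291652−-0.254556357)/0.046276 = -3.386967
  θ̈ = (θ̇'−θ̇)/dt = (-1.857710504−-1.837898524)/0.046276 = -0.428126
  sinθ=-0.346818, cosθ=0.937932
  F = (M+m)·ẍ + m·l·cosθ·θ̈ − m·l·sinθ·θ̇² = -6.277866 + -0.015129 − -0.044138 = -6.248857
step 4→5:
  ẍ = (ẋ'−ẋ)/dt = (-0.097057532−-0.411291652)/0.046276 = 6.790434
  θ̈ = (θ̇'−θ̇)/dt = (-2.764011209−-1.857710504)/0.046276 = -19.584681
  sinθ=-0.425240, cosθ=0.905080
  F = (M+m)·ẍ + m·l·cosθ·θ̈ − m·l·sinθ·θ̇² = 12.586314 + -0.667831 − -0.055291 = 11.973774
step 5→6:
  ẍ = (ẋ'−ẋ)/dt = (-0.340477635−-0.097057532)/0.046276 = -5.260180
  θ̈ = (θ̇'−θ̇)/dt = (-2.796275957−-2.764011209)/0.046276 = -0.697224
  sinθ=-0.501382, cosθ=0.865226
  F = (M+m)·ẍ + m·l·cosθ·θ̈ − m·l·sinθ·θ̇² = -9.749934 + -0.022728 − -0.144315 = -9.628347
step 6→7:
  ẍ = (ẋ'−ẋ)/dt = (-0.137379363−-0.340477635)/0.046276 = 4.388847
  θ̈ = (θ̇'−θ̇)/dt = (-3.626085776−-2.796275957)/0.046276 = -17.931753
  sinθ=-0.607653, cosθ=0.794203
  F = (M+m)·ẍ + m·l·cosθ·θ̈ − m·l·sinθ·θ̇² = 8.134885 + -0.536558 − -0.179010 = 7.777338
step 7→8:
  ẍ = (ẋ'−ẋ)/dt = (0.001668890−-0.137379363)/0.046276 = 3.004760
  θ̈ = (θ̇'−θ̇)/dt = (-4.420822553−-3.626085776)/0.046276 = -17.173843
  sinθ=-0.705056, cosθ=0.709151
  F = (M+m)·ẍ + m·l·cosθ·θ̈ − m·l·sinθ·θ̇² = 5.569430 + -0.458848 − -0.349271 = 5.459853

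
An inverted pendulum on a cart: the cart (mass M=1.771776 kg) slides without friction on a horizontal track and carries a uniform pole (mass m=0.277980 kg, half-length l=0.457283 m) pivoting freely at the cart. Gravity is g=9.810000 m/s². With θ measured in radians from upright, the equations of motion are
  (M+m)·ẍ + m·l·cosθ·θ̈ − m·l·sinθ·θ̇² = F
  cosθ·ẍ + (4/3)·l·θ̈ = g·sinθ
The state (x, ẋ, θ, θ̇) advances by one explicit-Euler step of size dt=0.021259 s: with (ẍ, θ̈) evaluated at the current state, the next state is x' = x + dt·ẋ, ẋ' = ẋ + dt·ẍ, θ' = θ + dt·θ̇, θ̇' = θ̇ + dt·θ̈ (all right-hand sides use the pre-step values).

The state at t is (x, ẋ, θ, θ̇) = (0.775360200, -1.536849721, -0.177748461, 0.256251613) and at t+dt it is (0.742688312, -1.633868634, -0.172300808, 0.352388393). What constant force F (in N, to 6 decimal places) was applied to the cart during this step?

ẍ = (ẋ'−ẋ)/dt = (-1.633868634−-1.536849721)/0.021259 = -4.563663
θ̈ = (θ̇'−θ̇)/dt = (0.352388393−0.256251613)/0.021259 = 4.522168
sinθ=-0.176814, cosθ=0.984244
F = (M+m)·ẍ + m·l·cosθ·θ̈ − m·l·sinθ·θ̇² = -9.354396 + 0.565781 − -0.001476 = -8.787139

F = -8.787139 N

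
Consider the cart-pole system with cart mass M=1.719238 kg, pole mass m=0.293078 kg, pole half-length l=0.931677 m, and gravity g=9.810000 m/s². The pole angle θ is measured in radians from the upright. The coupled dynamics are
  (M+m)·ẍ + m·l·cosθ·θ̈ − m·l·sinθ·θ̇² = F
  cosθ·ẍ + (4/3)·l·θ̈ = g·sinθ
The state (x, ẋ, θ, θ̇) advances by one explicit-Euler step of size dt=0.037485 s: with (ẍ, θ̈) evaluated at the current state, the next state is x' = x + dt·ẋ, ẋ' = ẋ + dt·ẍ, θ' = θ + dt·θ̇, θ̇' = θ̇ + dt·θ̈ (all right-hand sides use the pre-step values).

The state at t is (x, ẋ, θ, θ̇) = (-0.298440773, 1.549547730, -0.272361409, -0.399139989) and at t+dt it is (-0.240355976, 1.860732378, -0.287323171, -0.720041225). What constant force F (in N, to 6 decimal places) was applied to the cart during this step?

ẍ = (ẋ'−ẋ)/dt = (1.860732378−1.549547730)/0.037485 = 8.301578
θ̈ = (θ̇'−θ̇)/dt = (-0.720041225−-0.399139989)/0.037485 = -8.560791
sinθ=-0.269007, cosθ=0.963138
F = (M+m)·ẍ + m·l·cosθ·θ̈ − m·l·sinθ·θ̇² = 16.705398 + -2.251392 − -0.011702 = 14.465708

F = 14.465708 N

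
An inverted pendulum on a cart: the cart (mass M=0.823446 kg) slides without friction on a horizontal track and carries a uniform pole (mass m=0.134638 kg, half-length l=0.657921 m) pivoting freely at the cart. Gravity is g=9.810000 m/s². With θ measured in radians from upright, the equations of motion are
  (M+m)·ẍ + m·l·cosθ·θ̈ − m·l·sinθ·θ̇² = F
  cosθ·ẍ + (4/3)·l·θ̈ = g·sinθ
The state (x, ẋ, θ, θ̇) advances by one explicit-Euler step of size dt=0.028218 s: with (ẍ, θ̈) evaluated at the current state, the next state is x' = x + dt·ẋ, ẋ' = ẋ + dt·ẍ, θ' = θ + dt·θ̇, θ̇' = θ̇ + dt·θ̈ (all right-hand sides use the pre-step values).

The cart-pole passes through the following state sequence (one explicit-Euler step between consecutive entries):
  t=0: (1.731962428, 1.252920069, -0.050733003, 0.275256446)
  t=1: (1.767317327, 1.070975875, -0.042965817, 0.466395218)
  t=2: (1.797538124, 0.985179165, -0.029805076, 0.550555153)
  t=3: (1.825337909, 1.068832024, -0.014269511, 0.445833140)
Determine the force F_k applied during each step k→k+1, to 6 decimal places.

step 0→1:
  ẍ = (ẋ'−ẋ)/dt = (1.070975875−1.252920069)/0.028218 = -6.447806
  θ̈ = (θ̇'−θ̇)/dt = (0.466395218−0.275256446)/0.028218 = 6.773647
  sinθ=-0.050711, cosθ=0.998713
  F = (M+m)·ẍ + m·l·cosθ·θ̈ − m·l·sinθ·θ̇² = -6.177540 + 0.599246 − -0.000340 = -5.577954
step 1→2:
  ẍ = (ẋ'−ẋ)/dt = (0.985179165−1.070975875)/0.028218 = -3.040496
  θ̈ = (θ̇'−θ̇)/dt = (0.550555153−0.466395218)/0.028218 = 2.982491
  sinθ=-0.042953, cosθ=0.999077
  F = (M+m)·ẍ + m·l·cosθ·θ̈ − m·l·sinθ·θ̇² = -2.913050 + 0.263949 − -0.000828 = -2.648274
step 2→3:
  ẍ = (ẋ'−ẋ)/dt = (1.068832024−0.985179165)/0.028218 = 2.964521
  θ̈ = (θ̇'−θ̇)/dt = (0.445833140−0.550555153)/0.028218 = -3.711178
  sinθ=-0.029801, cosθ=0.999556
  F = (M+m)·ẍ + m·l·cosθ·θ̈ − m·l·sinθ·θ̇² = 2.840260 + -0.328594 − -0.000800 = 2.512466

F_0 = -5.577954 N
F_1 = -2.648274 N
F_2 = 2.512466 N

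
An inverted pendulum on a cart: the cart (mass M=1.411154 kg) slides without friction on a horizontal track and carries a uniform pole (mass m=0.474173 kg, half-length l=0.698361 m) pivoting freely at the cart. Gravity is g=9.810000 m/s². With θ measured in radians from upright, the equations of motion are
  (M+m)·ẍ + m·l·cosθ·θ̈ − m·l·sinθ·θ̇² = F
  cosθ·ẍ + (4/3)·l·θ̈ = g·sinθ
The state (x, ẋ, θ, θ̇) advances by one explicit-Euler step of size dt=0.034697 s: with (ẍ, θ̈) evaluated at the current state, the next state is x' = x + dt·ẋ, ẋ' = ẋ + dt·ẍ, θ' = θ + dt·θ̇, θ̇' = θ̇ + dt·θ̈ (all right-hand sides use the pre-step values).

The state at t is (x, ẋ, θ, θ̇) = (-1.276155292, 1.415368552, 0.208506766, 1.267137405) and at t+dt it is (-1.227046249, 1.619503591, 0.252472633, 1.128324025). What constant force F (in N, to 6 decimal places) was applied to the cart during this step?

ẍ = (ẋ'−ẋ)/dt = (1.619503591−1.415368552)/0.034697 = 5.883363
θ̈ = (θ̇'−θ̇)/dt = (1.128324025−1.267137405)/0.034697 = -4.000731
sinθ=0.206999, cosθ=0.978341
F = (M+m)·ẍ + m·l·cosθ·θ̈ − m·l·sinθ·θ̇² = 11.092063 + -1.296124 − 0.110061 = 9.685878

F = 9.685878 N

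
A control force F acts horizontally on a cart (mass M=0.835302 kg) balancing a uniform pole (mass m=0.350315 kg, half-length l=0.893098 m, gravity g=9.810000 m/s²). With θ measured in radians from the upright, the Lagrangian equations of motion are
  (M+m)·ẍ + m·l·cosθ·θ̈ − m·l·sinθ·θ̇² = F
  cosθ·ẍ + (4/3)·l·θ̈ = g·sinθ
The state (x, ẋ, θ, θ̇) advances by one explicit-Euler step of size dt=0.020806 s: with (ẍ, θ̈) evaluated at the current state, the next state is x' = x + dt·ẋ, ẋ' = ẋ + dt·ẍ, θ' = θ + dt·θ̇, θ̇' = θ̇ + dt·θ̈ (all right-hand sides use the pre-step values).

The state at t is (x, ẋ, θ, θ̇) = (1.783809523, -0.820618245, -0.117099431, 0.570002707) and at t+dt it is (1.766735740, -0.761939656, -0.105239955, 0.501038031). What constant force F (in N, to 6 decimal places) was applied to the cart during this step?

ẍ = (ẋ'−ẋ)/dt = (-0.761939656−-0.820618245)/0.020806 = 2.820272
θ̈ = (θ̇'−θ̇)/dt = (0.501038031−0.570002707)/0.020806 = -3.314653
sinθ=-0.116832, cosθ=0.993152
F = (M+m)·ẍ + m·l·cosθ·θ̈ − m·l·sinθ·θ̇² = 3.343763 + -1.029939 − -0.011876 = 2.325700

F = 2.325700 N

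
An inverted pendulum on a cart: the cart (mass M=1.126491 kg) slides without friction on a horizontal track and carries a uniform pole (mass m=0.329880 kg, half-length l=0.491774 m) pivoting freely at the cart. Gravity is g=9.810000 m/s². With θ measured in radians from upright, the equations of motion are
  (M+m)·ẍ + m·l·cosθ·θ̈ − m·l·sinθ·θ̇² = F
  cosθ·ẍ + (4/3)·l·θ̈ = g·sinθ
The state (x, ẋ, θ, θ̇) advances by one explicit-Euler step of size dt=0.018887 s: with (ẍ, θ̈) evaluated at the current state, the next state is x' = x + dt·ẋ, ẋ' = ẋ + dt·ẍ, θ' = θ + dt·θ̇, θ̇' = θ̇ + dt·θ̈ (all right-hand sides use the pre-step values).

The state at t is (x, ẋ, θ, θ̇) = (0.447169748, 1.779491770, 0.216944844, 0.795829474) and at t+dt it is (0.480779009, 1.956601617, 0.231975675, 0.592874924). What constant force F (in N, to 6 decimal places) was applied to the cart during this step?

ẍ = (ẋ'−ẋ)/dt = (1.956601617−1.779491770)/0.018887 = 9.377341
θ̈ = (θ̇'−θ̇)/dt = (0.592874924−0.795829474)/0.018887 = -10.745727
sinθ=0.215247, cosθ=0.976560
F = (M+m)·ẍ + m·l·cosθ·θ̈ − m·l·sinθ·θ̇² = 13.656888 + -1.702378 − 0.022116 = 11.932394

F = 11.932394 N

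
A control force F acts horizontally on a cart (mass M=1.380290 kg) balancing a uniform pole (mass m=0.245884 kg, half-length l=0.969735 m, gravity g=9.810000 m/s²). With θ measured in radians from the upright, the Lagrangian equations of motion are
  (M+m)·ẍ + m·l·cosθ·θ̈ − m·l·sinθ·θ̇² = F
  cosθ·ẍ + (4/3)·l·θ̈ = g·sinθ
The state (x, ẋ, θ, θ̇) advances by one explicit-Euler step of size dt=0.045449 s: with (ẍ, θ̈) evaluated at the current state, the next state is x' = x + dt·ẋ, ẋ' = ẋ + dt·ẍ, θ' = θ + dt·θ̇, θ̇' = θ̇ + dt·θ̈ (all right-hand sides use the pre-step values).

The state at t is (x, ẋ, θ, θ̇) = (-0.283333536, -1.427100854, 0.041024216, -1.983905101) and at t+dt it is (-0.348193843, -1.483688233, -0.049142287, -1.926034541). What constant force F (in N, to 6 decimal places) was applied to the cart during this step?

F = -1.759842 N

ẍ = (ẋ'−ẋ)/dt = (-1.483688233−-1.427100854)/0.045449 = -1.245074
θ̈ = (θ̇'−θ̇)/dt = (-1.926034541−-1.983905101)/0.045449 = 1.273308
sinθ=0.041013, cosθ=0.999159
F = (M+m)·ẍ + m·l·cosθ·θ̈ − m·l·sinθ·θ̇² = -2.024707 + 0.303355 − 0.038490 = -1.759842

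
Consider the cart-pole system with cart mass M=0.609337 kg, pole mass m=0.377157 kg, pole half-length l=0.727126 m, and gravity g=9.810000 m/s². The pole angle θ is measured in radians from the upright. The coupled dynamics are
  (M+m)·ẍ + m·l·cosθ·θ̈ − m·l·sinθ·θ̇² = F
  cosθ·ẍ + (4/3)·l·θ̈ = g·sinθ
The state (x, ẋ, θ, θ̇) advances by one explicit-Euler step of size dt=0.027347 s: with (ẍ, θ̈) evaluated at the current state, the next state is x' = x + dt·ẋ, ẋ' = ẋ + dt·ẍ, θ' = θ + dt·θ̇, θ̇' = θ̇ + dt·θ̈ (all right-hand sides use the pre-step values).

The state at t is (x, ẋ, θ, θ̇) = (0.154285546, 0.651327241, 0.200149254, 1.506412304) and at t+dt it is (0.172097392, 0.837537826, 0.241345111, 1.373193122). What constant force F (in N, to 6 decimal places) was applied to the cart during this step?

ẍ = (ẋ'−ẋ)/dt = (0.837537826−0.651327241)/0.027347 = 6.809178
θ̈ = (θ̇'−θ̇)/dt = (1.373193122−1.506412304)/0.027347 = -4.871437
sinθ=0.198816, cosθ=0.980037
F = (M+m)·ẍ + m·l·cosθ·θ̈ − m·l·sinθ·θ̇² = 6.717213 + -1.309276 − 0.123729 = 5.284208

F = 5.284208 N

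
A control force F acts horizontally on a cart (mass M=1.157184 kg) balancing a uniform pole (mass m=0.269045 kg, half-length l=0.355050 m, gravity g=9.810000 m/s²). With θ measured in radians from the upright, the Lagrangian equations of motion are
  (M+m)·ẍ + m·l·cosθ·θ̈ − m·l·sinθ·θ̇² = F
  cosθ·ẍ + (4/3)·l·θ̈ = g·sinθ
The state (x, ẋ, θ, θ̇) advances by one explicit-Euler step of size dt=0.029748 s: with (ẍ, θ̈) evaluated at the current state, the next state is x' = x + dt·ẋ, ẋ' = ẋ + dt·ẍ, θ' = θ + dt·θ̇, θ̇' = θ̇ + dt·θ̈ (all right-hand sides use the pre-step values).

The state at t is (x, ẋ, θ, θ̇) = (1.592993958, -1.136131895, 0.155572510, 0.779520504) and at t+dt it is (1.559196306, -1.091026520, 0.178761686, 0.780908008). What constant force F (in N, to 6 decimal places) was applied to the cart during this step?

F = 2.157926 N

ẍ = (ẋ'−ẋ)/dt = (-1.091026520−-1.136131895)/0.029748 = 1.516249
θ̈ = (θ̇'−θ̇)/dt = (0.780908008−0.779520504)/0.029748 = 0.046642
sinθ=0.154946, cosθ=0.987923
F = (M+m)·ẍ + m·l·cosθ·θ̈ − m·l·sinθ·θ̇² = 2.162518 + 0.004402 − 0.008994 = 2.157926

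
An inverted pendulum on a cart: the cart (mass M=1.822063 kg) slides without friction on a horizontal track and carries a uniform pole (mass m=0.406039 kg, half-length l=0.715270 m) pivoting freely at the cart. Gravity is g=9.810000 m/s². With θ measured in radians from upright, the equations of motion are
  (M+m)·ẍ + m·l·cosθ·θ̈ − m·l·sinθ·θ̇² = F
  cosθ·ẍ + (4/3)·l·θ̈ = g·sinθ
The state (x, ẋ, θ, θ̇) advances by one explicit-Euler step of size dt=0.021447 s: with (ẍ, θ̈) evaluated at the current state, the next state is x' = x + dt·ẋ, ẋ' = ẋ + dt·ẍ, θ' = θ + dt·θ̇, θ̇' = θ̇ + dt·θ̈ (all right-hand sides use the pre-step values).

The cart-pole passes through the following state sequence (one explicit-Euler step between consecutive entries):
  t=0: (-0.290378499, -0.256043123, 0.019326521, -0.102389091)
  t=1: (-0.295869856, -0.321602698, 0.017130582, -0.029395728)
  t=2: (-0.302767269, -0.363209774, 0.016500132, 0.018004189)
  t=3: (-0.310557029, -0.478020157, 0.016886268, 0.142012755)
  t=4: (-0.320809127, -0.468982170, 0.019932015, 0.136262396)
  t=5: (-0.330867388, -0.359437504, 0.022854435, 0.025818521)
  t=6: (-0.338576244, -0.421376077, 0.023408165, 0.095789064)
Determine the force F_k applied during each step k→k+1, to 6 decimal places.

F_0 = -5.822696 N
F_1 = -3.680733 N
F_2 = -10.248458 N
F_3 = 0.860988 N
F_4 = 9.885057 N
F_5 = -5.487457 N

step 0→1:
  ẍ = (ẋ'−ẋ)/dt = (-0.321602698−-0.256043123)/0.021447 = -3.056818
  θ̈ = (θ̇'−θ̇)/dt = (-0.029395728−-0.102389091)/0.021447 = 3.403430
  sinθ=0.019325, cosθ=0.999813
  F = (M+m)·ẍ + m·l·cosθ·θ̈ − m·l·sinθ·θ̇² = -6.810902 + 0.988265 − 0.000059 = -5.822696
step 1→2:
  ẍ = (ẋ'−ẋ)/dt = (-0.363209774−-0.321602698)/0.021447 = -1.939995
  θ̈ = (θ̇'−θ̇)/dt = (0.018004189−-0.029395728)/0.021447 = 2.210095
  sinθ=0.017130, cosθ=0.999853
  F = (M+m)·ẍ + m·l·cosθ·θ̈ − m·l·sinθ·θ̇² = -4.322507 + 0.641778 − 0.000004 = -3.680733
step 2→3:
  ẍ = (ẋ'−ẋ)/dt = (-0.478020157−-0.363209774)/0.021447 = -5.353214
  θ̈ = (θ̇'−θ̇)/dt = (0.142012755−0.018004189)/0.021447 = 5.782094
  sinθ=0.016499, cosθ=0.999864
  F = (M+m)·ẍ + m·l·cosθ·θ̈ − m·l·sinθ·θ̇² = -11.927507 + 1.679051 − 0.000002 = -10.248458
step 3→4:
  ẍ = (ẋ'−ẋ)/dt = (-0.468982170−-0.478020157)/0.021447 = 0.421410
  θ̈ = (θ̇'−θ̇)/dt = (0.136262396−0.142012755)/0.021447 = -0.268120
  sinθ=0.016885, cosθ=0.999857
  F = (M+m)·ẍ + m·l·cosθ·θ̈ − m·l·sinθ·θ̇² = 0.938945 + -0.077858 − 0.000099 = 0.860988
step 4→5:
  ẍ = (ẋ'−ẋ)/dt = (-0.359437504−-0.468982170)/0.021447 = 5.107692
  θ̈ = (θ̇'−θ̇)/dt = (0.025818521−0.136262396)/0.021447 = -5.149619
  sinθ=0.019931, cosθ=0.999801
  F = (M+m)·ẍ + m·l·cosθ·θ̈ − m·l·sinθ·θ̇² = 11.380458 + -1.495294 − 0.000107 = 9.885057
step 5→6:
  ẍ = (ẋ'−ẋ)/dt = (-0.421376077−-0.359437504)/0.021447 = -2.887983
  θ̈ = (θ̇'−θ̇)/dt = (0.095789064−0.025818521)/0.021447 = 3.262486
  sinθ=0.022852, cosθ=0.999739
  F = (M+m)·ẍ + m·l·cosθ·θ̈ − m·l·sinθ·θ̇² = -6.434721 + 0.947268 − 0.000004 = -5.487457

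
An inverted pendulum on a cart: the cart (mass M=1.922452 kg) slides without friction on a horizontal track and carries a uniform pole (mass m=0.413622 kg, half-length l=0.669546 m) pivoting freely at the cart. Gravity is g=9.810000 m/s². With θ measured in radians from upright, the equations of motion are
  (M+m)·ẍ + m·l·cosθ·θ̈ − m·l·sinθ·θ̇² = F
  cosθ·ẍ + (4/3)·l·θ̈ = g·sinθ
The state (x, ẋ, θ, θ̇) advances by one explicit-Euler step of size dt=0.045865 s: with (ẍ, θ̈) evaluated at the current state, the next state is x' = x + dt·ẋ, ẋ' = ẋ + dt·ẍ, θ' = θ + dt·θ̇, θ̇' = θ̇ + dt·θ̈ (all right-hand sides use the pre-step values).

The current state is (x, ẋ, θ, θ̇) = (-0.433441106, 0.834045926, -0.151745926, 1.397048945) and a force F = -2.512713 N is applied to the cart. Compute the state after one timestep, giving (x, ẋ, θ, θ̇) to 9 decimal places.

(-0.395187590, 0.785772937, -0.087670276, 1.374314242)

sinθ=-0.151164225, cosθ=0.988508663
temp = (F + m·l·θ̇²·sinθ)/(M+m) = (-2.512713 + -0.081706445)/2.336074 = -1.110589581
θ̈ = (g·sinθ − cosθ·temp)/(l·(4/3 − m·cos²θ/(M+m))) = -0.495687418
ẍ = temp − m·l·θ̈·cosθ/(M+m) = -1.052501661
Euler: x'=-0.433441106+0.045865·0.834045926=-0.395187590, ẋ'=0.834045926+0.045865·-1.052501661=0.785772937
       θ'=-0.151745926+0.045865·1.397048945=-0.087670276, θ̇'=1.397048945+0.045865·-0.495687418=1.374314242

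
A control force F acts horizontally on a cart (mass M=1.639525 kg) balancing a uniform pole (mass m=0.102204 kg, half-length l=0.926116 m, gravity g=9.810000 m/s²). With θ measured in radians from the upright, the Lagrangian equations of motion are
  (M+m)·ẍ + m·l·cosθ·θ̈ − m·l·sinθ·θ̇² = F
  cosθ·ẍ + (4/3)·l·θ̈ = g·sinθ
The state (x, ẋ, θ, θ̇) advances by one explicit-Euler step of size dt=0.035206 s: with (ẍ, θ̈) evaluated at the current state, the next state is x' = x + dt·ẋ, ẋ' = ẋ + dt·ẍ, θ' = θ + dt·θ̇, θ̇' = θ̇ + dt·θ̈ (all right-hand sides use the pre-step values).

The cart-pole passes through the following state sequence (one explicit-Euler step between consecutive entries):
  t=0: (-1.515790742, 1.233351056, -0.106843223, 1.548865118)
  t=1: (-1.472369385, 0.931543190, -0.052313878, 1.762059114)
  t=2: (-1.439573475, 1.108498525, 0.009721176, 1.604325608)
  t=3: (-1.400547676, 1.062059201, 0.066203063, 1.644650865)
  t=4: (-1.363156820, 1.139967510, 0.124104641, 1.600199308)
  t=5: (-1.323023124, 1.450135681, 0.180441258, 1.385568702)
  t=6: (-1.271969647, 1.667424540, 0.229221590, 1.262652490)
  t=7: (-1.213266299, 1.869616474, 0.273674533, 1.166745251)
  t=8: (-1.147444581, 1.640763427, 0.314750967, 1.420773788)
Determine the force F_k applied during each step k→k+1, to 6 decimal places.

F_0 = -14.337064 N
F_1 = 8.346298 N
F_2 = -2.191427 N
F_3 = 3.718134 N
F_4 = 14.742189 N
F_5 = 10.392113 N
F_6 = 9.717547 N
F_7 = -10.699209 N

step 0→1:
  ẍ = (ẋ'−ẋ)/dt = (0.931543190−1.233351056)/0.035206 = -8.572626
  θ̈ = (θ̇'−θ̇)/dt = (1.762059114−1.548865118)/0.035206 = 6.055615
  sinθ=-0.106640, cosθ=0.994298
  F = (M+m)·ẍ + m·l·cosθ·θ̈ − m·l·sinθ·θ̇² = -14.931191 + 0.569912 − -0.024215 = -14.337064
step 1→2:
  ẍ = (ẋ'−ẋ)/dt = (1.108498525−0.931543190)/0.035206 = 5.026283
  θ̈ = (θ̇'−θ̇)/dt = (1.604325608−1.762059114)/0.035206 = -4.480302
  sinθ=-0.052290, cosθ=0.998632
  F = (M+m)·ẍ + m·l·cosθ·θ̈ − m·l·sinθ·θ̇² = 8.754424 + -0.423493 − -0.015367 = 8.346298
step 2→3:
  ẍ = (ẋ'−ẋ)/dt = (1.062059201−1.108498525)/0.035206 = -1.319074
  θ̈ = (θ̇'−θ̇)/dt = (1.644650865−1.604325608)/0.035206 = 1.145409
  sinθ=0.009721, cosθ=0.999953
  F = (M+m)·ẍ + m·l·cosθ·θ̈ − m·l·sinθ·θ̇² = -2.297470 + 0.108411 − 0.002368 = -2.191427
step 3→4:
  ẍ = (ẋ'−ẋ)/dt = (1.139967510−1.062059201)/0.035206 = 2.212927
  θ̈ = (θ̇'−θ̇)/dt = (1.600199308−1.644650865)/0.035206 = -1.262613
  sinθ=0.066155, cosθ=0.997809
  F = (M+m)·ẍ + m·l·cosθ·θ̈ − m·l·sinθ·θ̇² = 3.854319 + -0.119248 − 0.016937 = 3.718134
step 4→5:
  ẍ = (ẋ'−ẋ)/dt = (1.450135681−1.139967510)/0.035206 = 8.810094
  θ̈ = (θ̇'−θ̇)/dt = (1.385568702−1.600199308)/0.035206 = -6.096421
  sinθ=0.123786, cosθ=0.992309
  F = (M+m)·ẍ + m·l·cosθ·θ̈ − m·l·sinθ·θ̇² = 15.344796 + -0.572605 − 0.030002 = 14.742189
step 5→6:
  ẍ = (ẋ'−ẋ)/dt = (1.667424540−1.450135681)/0.035206 = 6.171927
  θ̈ = (θ̇'−θ̇)/dt = (1.262652490−1.385568702)/0.035206 = -3.491343
  sinθ=0.179464, cosθ=0.983765
  F = (M+m)·ẍ + m·l·cosθ·θ̈ − m·l·sinθ·θ̇² = 10.749824 + -0.325100 − 0.032611 = 10.392113
step 6→7:
  ẍ = (ẋ'−ẋ)/dt = (1.869616474−1.667424540)/0.035206 = 5.743110
  θ̈ = (θ̇'−θ̇)/dt = (1.166745251−1.262652490)/0.035206 = -2.724173
  sinθ=0.227220, cosθ=0.973844
  F = (M+m)·ẍ + m·l·cosθ·θ̈ − m·l·sinθ·θ̇² = 10.002941 + -0.251106 − 0.034288 = 9.717547
step 7→8:
  ẍ = (ẋ'−ẋ)/dt = (1.640763427−1.869616474)/0.035206 = -6.500399
  θ̈ = (θ̇'−θ̇)/dt = (1.420773788−1.166745251)/0.035206 = 7.215490
  sinθ=0.270271, cosθ=0.962784
  F = (M+m)·ẍ + m·l·cosθ·θ̈ − m·l·sinθ·θ̇² = -11.321933 + 0.657549 − 0.034824 = -10.699209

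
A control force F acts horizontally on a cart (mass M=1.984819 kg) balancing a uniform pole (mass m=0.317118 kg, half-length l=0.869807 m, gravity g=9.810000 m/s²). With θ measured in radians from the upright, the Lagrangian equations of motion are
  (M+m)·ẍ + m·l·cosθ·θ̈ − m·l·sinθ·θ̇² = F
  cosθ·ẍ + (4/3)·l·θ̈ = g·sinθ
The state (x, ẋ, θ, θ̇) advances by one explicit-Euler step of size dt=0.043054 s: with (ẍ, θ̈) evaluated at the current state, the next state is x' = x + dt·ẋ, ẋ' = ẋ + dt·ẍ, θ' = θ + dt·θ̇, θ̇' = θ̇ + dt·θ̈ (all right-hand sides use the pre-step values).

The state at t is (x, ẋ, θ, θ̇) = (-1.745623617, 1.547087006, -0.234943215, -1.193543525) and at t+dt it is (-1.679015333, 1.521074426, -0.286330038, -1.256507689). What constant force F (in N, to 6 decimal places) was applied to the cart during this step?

ẍ = (ẋ'−ẋ)/dt = (1.521074426−1.547087006)/0.043054 = -0.604185
θ̈ = (θ̇'−θ̇)/dt = (-1.256507689−-1.193543525)/0.043054 = -1.462446
sinθ=-0.232788, cosθ=0.972528
F = (M+m)·ẍ + m·l·cosθ·θ̈ − m·l·sinθ·θ̇² = -1.390796 + -0.392307 − -0.091470 = -1.691632

F = -1.691632 N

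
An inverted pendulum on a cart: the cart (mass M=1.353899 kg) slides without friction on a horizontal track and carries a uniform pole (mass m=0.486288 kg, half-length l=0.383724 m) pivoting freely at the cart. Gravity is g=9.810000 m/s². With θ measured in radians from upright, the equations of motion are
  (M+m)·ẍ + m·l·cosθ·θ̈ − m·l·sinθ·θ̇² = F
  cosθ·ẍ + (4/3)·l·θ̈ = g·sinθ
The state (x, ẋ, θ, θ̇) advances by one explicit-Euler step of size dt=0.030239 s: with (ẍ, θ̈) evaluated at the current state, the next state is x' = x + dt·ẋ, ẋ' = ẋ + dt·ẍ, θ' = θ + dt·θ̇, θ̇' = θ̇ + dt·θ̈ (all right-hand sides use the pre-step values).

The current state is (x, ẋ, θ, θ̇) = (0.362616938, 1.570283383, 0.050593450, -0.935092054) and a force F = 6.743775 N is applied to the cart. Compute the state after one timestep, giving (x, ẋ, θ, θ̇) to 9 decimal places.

(0.410100737, 1.704874009, 0.022317201, -1.168495233)

sinθ=0.050571869, cosθ=0.998720424
temp = (F + m·l·θ̇²·sinθ)/(M+m) = (6.743775 + 0.008251450)/1.840187 = 3.669206689
θ̈ = (g·sinθ − cosθ·temp)/(l·(4/3 − m·cos²θ/(M+m))) = -7.718614344
ẍ = temp − m·l·θ̈·cosθ/(M+m) = 4.450895384
Euler: x'=0.362616938+0.030239·1.570283383=0.410100737, ẋ'=1.570283383+0.030239·4.450895384=1.704874009
       θ'=0.050593450+0.030239·-0.935092054=0.022317201, θ̇'=-0.935092054+0.030239·-7.718614344=-1.168495233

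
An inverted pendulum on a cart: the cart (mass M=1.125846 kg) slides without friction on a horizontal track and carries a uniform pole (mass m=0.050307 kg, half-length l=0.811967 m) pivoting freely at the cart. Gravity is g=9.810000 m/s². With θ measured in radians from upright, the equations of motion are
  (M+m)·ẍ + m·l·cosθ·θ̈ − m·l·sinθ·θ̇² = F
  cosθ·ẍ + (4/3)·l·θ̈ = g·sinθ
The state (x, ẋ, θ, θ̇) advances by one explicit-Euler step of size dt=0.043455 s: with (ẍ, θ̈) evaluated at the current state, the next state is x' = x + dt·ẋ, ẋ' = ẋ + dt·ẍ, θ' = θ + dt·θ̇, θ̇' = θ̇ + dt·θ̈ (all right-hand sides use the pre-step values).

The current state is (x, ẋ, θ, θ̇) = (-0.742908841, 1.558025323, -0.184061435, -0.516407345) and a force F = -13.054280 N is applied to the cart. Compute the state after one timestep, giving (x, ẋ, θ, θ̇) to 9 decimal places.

sinθ=-0.183023903, cosθ=0.983108463
temp = (F + m·l·θ̇²·sinθ)/(M+m) = (-13.054280 + -0.001993698)/1.176153 = -11.100829312
θ̈ = (g·sinθ − cosθ·temp)/(l·(4/3 − m·cos²θ/(M+m))) = 8.691483742
ẍ = temp − m·l·θ̈·cosθ/(M+m) = -11.397584510
Euler: x'=-0.742908841+0.043455·1.558025323=-0.675204851, ẋ'=1.558025323+0.043455·-11.397584510=1.062743288
       θ'=-0.184061435+0.043455·-0.516407345=-0.206501916, θ̇'=-0.516407345+0.043455·8.691483742=-0.138718919

(-0.675204851, 1.062743288, -0.206501916, -0.138718919)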